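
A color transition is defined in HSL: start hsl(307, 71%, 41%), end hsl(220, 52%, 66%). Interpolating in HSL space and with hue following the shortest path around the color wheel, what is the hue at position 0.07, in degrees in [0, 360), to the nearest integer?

Hue arc: Δh = 220 − 307 = -87° (|Δh| ≤ 180, already the shorter path).
H = 307 + 0.07 × (-87) = 300.91 → 301°

301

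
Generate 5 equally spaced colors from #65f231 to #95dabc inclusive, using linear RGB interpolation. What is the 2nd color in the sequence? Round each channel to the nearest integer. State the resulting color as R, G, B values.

With 5 swatches and endpoints inclusive, swatch 2 sits at t = (2 − 1)/(5 − 1) = 1/4 ≈ 0.25.
#65f231 → (101, 242, 49); #95dabc → (149, 218, 188).
R = 101 + 0.25 × (149 − 101) = 113 → 113
G = 242 + 0.25 × (218 − 242) = 236 → 236
B = 49 + 0.25 × (188 − 49) = 83.75 → 84

(113, 236, 84)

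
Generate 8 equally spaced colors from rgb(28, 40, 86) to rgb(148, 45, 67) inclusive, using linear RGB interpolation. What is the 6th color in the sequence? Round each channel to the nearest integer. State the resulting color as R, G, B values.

(114, 44, 72)

With 8 swatches and endpoints inclusive, swatch 6 sits at t = (6 − 1)/(8 − 1) = 5/7 ≈ 0.7143.
R = 28 + 0.7143 × (148 − 28) = 113.716 → 114
G = 40 + 0.7143 × (45 − 40) = 43.572 → 44
B = 86 + 0.7143 × (67 − 86) = 72.428 → 72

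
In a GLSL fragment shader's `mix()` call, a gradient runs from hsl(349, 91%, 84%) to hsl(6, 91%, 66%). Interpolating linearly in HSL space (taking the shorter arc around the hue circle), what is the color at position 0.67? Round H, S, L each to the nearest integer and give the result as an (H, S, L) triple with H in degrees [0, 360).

Hue: 6 − 349 = -343°, but |-343| > 180 so the shorter arc goes the other way: Δh = -343 + 360 = 17°.
H = 349 + 0.67 × (17) = 360.39 → 360 → 360 mod 360 = 0°
S = 91 + 0.67 × (91 − 91) = 91 → 91%
L = 84 + 0.67 × (66 − 84) = 71.94 → 72%

(0, 91, 72)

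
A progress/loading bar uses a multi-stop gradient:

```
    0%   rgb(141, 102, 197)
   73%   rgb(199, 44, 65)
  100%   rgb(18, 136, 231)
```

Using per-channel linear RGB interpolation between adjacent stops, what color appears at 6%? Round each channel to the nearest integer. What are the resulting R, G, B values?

6% lies between the 0% and 73% stops, so the local fraction is t = (6 − 0)/(73 − 0) = 6/73 ≈ 0.0822.
R = 141 + 0.0822 × (199 − 141) = 145.768 → 146
G = 102 + 0.0822 × (44 − 102) = 97.232 → 97
B = 197 + 0.0822 × (65 − 197) = 186.15 → 186

(146, 97, 186)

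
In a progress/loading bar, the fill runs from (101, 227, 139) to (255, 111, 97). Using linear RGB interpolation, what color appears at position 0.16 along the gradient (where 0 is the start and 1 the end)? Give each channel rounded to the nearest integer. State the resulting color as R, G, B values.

(126, 208, 132)

R = 101 + 0.16 × (255 − 101) = 101 + 0.16 × 154 = 125.64 → 126
G = 227 + 0.16 × (111 − 227) = 227 + 0.16 × -116 = 208.44 → 208
B = 139 + 0.16 × (97 − 139) = 139 + 0.16 × -42 = 132.28 → 132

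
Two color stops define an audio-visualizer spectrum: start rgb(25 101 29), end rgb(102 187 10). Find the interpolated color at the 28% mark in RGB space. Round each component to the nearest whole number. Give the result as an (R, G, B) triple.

28% corresponds to t = 0.28.
R = 25 + 0.28 × (102 − 25) = 25 + 0.28 × 77 = 46.56 → 47
G = 101 + 0.28 × (187 − 101) = 101 + 0.28 × 86 = 125.08 → 125
B = 29 + 0.28 × (10 − 29) = 29 + 0.28 × -19 = 23.68 → 24
So the blended color is (47, 125, 24), about #2f7d18.

(47, 125, 24)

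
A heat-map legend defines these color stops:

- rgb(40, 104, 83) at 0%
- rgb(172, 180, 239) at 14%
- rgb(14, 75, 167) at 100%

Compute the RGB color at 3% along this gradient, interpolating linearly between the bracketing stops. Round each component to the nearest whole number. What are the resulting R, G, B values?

3% lies between the 0% and 14% stops, so the local fraction is t = (3 − 0)/(14 − 0) = 3/14 ≈ 0.2143.
R = 40 + 0.2143 × (172 − 40) = 68.288 → 68
G = 104 + 0.2143 × (180 − 104) = 120.287 → 120
B = 83 + 0.2143 × (239 − 83) = 116.431 → 116

(68, 120, 116)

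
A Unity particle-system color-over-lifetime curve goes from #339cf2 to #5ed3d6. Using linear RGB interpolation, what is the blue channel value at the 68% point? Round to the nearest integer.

B₁ = 242 (from #339cf2), B₂ = 214 (from #5ed3d6).
B = 242 + 0.68 × (214 − 242) = 222.96 → 223

223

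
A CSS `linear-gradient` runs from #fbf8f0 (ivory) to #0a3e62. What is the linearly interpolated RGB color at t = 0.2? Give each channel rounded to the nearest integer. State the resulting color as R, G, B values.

#fbf8f0 → (251, 248, 240); #0a3e62 → (10, 62, 98).
R = 251 + 0.2 × (10 − 251) = 251 + 0.2 × -241 = 202.8 → 203
G = 248 + 0.2 × (62 − 248) = 248 + 0.2 × -186 = 210.8 → 211
B = 240 + 0.2 × (98 − 240) = 240 + 0.2 × -142 = 211.6 → 212

(203, 211, 212)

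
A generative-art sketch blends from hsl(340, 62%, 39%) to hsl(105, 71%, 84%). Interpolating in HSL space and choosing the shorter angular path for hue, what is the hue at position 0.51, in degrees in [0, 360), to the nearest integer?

Hue: 105 − 340 = -235°, but |-235| > 180 so the shorter arc goes the other way: Δh = -235 + 360 = 125°.
H = 340 + 0.51 × (125) = 403.75 → 404 → 404 mod 360 = 44°

44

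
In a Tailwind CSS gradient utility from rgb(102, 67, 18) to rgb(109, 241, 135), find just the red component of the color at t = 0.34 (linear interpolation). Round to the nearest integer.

104

R = 102 + 0.34 × (109 − 102) = 104.38 → 104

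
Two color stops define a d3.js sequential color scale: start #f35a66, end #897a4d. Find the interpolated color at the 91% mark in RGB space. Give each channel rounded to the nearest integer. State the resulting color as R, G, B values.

(147, 119, 79)

#f35a66 → (243, 90, 102); #897a4d → (137, 122, 77).
91% corresponds to t = 0.91.
R = 243 + 0.91 × (137 − 243) = 243 + 0.91 × -106 = 146.54 → 147
G = 90 + 0.91 × (122 − 90) = 90 + 0.91 × 32 = 119.12 → 119
B = 102 + 0.91 × (77 − 102) = 102 + 0.91 × -25 = 79.25 → 79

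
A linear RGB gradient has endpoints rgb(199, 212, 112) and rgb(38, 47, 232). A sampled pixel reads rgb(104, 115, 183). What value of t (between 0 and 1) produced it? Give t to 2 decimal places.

Invert the lerp on the G channel (largest span, 165): t = (115 − 212) / (47 − 212) = -97/-165 = 0.58788.
Check on R: (104 − 199)/(38 − 199) = 0.5901 ✓

0.59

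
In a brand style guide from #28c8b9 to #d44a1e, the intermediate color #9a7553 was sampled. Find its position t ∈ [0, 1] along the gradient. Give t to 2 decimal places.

Invert the lerp on the R channel (largest span, 172): t = (154 − 40) / (212 − 40) = 114/172 = 0.66279.
Check on G: (117 − 200)/(74 − 200) = 0.6587 ✓

0.66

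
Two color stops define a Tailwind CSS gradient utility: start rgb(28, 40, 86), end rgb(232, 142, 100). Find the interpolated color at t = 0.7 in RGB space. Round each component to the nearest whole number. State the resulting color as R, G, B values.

R = 28 + 0.7 × (232 − 28) = 28 + 0.7 × 204 = 170.8 → 171
G = 40 + 0.7 × (142 − 40) = 40 + 0.7 × 102 = 111.4 → 111
B = 86 + 0.7 × (100 − 86) = 86 + 0.7 × 14 = 95.8 → 96

(171, 111, 96)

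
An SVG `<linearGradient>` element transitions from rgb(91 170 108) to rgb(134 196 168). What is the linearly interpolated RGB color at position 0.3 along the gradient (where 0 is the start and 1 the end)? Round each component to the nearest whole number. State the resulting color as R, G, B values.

R = 91 + 0.3 × (134 − 91) = 91 + 0.3 × 43 = 103.9 → 104
G = 170 + 0.3 × (196 − 170) = 170 + 0.3 × 26 = 177.8 → 178
B = 108 + 0.3 × (168 − 108) = 108 + 0.3 × 60 = 126 → 126

(104, 178, 126)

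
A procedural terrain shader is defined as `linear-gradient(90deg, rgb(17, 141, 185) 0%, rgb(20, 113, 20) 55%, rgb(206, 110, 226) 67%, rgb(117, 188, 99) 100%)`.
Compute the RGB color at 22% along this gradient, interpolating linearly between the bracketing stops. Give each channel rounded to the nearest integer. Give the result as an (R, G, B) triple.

(18, 130, 119)

22% lies between the 0% and 55% stops, so the local fraction is t = (22 − 0)/(55 − 0) = 22/55 ≈ 0.4.
R = 17 + 0.4 × (20 − 17) = 18.2 → 18
G = 141 + 0.4 × (113 − 141) = 129.8 → 130
B = 185 + 0.4 × (20 − 185) = 119 → 119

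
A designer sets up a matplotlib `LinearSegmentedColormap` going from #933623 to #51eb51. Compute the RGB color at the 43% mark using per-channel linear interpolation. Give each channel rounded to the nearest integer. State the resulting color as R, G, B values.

(119, 132, 55)

#933623 → (147, 54, 35); #51eb51 → (81, 235, 81).
43% corresponds to t = 0.43.
R = 147 + 0.43 × (81 − 147) = 147 + 0.43 × -66 = 118.62 → 119
G = 54 + 0.43 × (235 − 54) = 54 + 0.43 × 181 = 131.83 → 132
B = 35 + 0.43 × (81 − 35) = 35 + 0.43 × 46 = 54.78 → 55
So the blended color is (119, 132, 55), about #778437.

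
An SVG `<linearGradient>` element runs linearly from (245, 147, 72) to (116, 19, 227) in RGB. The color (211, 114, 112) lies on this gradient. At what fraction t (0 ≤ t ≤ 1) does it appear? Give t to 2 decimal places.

Invert the lerp on the B channel (largest span, 155): t = (112 − 72) / (227 − 72) = 40/155 = 0.25806.
Check on R: (211 − 245)/(116 − 245) = 0.2636 ✓

0.26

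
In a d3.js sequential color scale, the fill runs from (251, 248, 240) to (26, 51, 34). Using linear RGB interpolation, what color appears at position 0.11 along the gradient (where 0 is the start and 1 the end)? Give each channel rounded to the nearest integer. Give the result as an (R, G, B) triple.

(226, 226, 217)

R = 251 + 0.11 × (26 − 251) = 251 + 0.11 × -225 = 226.25 → 226
G = 248 + 0.11 × (51 − 248) = 248 + 0.11 × -197 = 226.33 → 226
B = 240 + 0.11 × (34 − 240) = 240 + 0.11 × -206 = 217.34 → 217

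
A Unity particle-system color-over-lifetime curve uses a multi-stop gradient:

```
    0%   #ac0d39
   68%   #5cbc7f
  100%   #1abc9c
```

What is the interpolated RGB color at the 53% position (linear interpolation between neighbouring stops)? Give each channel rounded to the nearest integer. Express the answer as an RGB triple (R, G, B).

53% lies between the 0% and 68% stops, so the local fraction is t = (53 − 0)/(68 − 0) = 53/68 ≈ 0.7794.
#ac0d39 → (172, 13, 57); #5cbc7f → (92, 188, 127).
R = 172 + 0.7794 × (92 − 172) = 109.648 → 110
G = 13 + 0.7794 × (188 − 13) = 149.395 → 149
B = 57 + 0.7794 × (127 − 57) = 111.558 → 112

(110, 149, 112)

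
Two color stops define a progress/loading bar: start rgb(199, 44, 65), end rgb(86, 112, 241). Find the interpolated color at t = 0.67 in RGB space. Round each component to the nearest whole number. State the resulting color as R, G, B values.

(123, 90, 183)

R = 199 + 0.67 × (86 − 199) = 199 + 0.67 × -113 = 123.29 → 123
G = 44 + 0.67 × (112 − 44) = 44 + 0.67 × 68 = 89.56 → 90
B = 65 + 0.67 × (241 − 65) = 65 + 0.67 × 176 = 182.92 → 183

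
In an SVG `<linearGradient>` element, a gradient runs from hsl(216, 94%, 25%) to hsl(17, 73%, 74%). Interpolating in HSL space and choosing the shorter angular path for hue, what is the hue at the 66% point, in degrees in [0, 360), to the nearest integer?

Hue: 17 − 216 = -199°, but |-199| > 180 so the shorter arc goes the other way: Δh = -199 + 360 = 161°.
H = 216 + 0.66 × (161) = 322.26 → 322°

322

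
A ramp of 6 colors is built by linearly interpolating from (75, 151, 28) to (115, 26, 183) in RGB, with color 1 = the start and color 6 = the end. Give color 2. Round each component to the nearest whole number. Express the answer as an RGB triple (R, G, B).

With 6 swatches and endpoints inclusive, swatch 2 sits at t = (2 − 1)/(6 − 1) = 1/5 ≈ 0.2.
R = 75 + 0.2 × (115 − 75) = 83 → 83
G = 151 + 0.2 × (26 − 151) = 126 → 126
B = 28 + 0.2 × (183 − 28) = 59 → 59

(83, 126, 59)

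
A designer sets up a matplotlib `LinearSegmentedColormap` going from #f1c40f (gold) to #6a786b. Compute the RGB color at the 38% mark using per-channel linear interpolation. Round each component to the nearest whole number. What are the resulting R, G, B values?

#f1c40f → (241, 196, 15); #6a786b → (106, 120, 107).
38% corresponds to t = 0.38.
R = 241 + 0.38 × (106 − 241) = 241 + 0.38 × -135 = 189.7 → 190
G = 196 + 0.38 × (120 − 196) = 196 + 0.38 × -76 = 167.12 → 167
B = 15 + 0.38 × (107 − 15) = 15 + 0.38 × 92 = 49.96 → 50

(190, 167, 50)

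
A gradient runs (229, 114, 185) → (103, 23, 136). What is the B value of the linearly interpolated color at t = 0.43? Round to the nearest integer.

164

B = 185 + 0.43 × (136 − 185) = 163.93 → 164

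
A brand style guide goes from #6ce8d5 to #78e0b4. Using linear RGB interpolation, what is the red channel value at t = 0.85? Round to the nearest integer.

R₁ = 108 (from #6ce8d5), R₂ = 120 (from #78e0b4).
R = 108 + 0.85 × (120 − 108) = 118.2 → 118

118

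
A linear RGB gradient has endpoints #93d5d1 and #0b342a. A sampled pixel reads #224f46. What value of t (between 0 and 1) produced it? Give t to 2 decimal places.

Invert the lerp on the B channel (largest span, 167): t = (70 − 209) / (42 − 209) = -139/-167 = 0.83234.
Check on R: (34 − 147)/(11 − 147) = 0.8309 ✓

0.83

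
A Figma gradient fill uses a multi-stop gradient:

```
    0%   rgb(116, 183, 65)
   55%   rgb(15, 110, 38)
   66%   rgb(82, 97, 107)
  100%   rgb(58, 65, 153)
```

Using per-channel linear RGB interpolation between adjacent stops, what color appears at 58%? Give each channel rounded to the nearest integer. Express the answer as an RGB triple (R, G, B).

(33, 106, 57)

58% lies between the 55% and 66% stops, so the local fraction is t = (58 − 55)/(66 − 55) = 3/11 ≈ 0.2727.
R = 15 + 0.2727 × (82 − 15) = 33.271 → 33
G = 110 + 0.2727 × (97 − 110) = 106.455 → 106
B = 38 + 0.2727 × (107 − 38) = 56.816 → 57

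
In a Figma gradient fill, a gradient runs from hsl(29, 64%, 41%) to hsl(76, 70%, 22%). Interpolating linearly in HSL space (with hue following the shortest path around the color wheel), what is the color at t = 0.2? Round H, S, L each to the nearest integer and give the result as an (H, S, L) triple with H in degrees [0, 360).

(38, 65, 37)

Hue arc: Δh = 76 − 29 = 47° (|Δh| ≤ 180, already the shorter path).
H = 29 + 0.2 × (47) = 38.4 → 38°
S = 64 + 0.2 × (70 − 64) = 65.2 → 65%
L = 41 + 0.2 × (22 − 41) = 37.2 → 37%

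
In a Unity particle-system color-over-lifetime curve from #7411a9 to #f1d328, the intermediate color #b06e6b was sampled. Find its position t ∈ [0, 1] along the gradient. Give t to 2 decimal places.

0.48

Invert the lerp on the G channel (largest span, 194): t = (110 − 17) / (211 − 17) = 93/194 = 0.47938.
Check on R: (176 − 116)/(241 − 116) = 0.48 ✓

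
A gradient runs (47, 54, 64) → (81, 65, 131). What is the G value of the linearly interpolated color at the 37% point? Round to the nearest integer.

G = 54 + 0.37 × (65 − 54) = 58.07 → 58

58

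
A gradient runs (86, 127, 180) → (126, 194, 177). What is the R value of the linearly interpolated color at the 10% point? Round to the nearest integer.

R = 86 + 0.1 × (126 − 86) = 90 → 90

90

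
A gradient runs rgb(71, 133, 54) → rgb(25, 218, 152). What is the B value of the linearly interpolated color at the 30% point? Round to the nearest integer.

83

B = 54 + 0.3 × (152 − 54) = 83.4 → 83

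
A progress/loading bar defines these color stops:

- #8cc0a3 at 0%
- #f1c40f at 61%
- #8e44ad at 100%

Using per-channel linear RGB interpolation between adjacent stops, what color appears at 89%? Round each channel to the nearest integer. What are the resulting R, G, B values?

89% lies between the 61% and 100% stops, so the local fraction is t = (89 − 61)/(100 − 61) = 28/39 ≈ 0.7179.
#f1c40f → (241, 196, 15); #8e44ad → (142, 68, 173).
R = 241 + 0.7179 × (142 − 241) = 169.928 → 170
G = 196 + 0.7179 × (68 − 196) = 104.109 → 104
B = 15 + 0.7179 × (173 − 15) = 128.428 → 128

(170, 104, 128)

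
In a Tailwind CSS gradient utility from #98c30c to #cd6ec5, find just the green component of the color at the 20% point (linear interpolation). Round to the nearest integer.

178

G₁ = 195 (from #98c30c), G₂ = 110 (from #cd6ec5).
G = 195 + 0.2 × (110 − 195) = 178 → 178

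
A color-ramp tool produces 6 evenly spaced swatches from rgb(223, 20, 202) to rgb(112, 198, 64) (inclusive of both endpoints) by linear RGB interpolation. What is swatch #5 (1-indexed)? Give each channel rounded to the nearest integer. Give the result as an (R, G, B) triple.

(134, 162, 92)

With 6 swatches and endpoints inclusive, swatch 5 sits at t = (5 − 1)/(6 − 1) = 4/5 ≈ 0.8.
R = 223 + 0.8 × (112 − 223) = 134.2 → 134
G = 20 + 0.8 × (198 − 20) = 162.4 → 162
B = 202 + 0.8 × (64 − 202) = 91.6 → 92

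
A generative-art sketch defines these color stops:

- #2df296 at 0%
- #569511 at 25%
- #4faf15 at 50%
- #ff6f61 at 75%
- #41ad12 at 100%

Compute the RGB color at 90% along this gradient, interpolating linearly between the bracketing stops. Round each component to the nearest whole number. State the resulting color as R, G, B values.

(141, 148, 50)

90% lies between the 75% and 100% stops, so the local fraction is t = (90 − 75)/(100 − 75) = 15/25 ≈ 0.6.
#ff6f61 → (255, 111, 97); #41ad12 → (65, 173, 18).
R = 255 + 0.6 × (65 − 255) = 141 → 141
G = 111 + 0.6 × (173 − 111) = 148.2 → 148
B = 97 + 0.6 × (18 − 97) = 49.6 → 50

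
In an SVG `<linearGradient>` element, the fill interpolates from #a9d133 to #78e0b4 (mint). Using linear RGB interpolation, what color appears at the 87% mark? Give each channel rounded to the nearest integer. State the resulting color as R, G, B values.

#a9d133 → (169, 209, 51); #78e0b4 → (120, 224, 180).
87% corresponds to t = 0.87.
R = 169 + 0.87 × (120 − 169) = 169 + 0.87 × -49 = 126.37 → 126
G = 209 + 0.87 × (224 − 209) = 209 + 0.87 × 15 = 222.05 → 222
B = 51 + 0.87 × (180 − 51) = 51 + 0.87 × 129 = 163.23 → 163

(126, 222, 163)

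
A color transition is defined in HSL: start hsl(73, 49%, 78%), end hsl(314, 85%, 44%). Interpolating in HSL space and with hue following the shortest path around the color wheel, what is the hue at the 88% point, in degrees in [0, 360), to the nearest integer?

328

Hue: 314 − 73 = 241°, but |241| > 180 so the shorter arc goes the other way: Δh = 241 − 360 = -119°.
H = 73 + 0.88 × (-119) = -31.72 → -32 → -32 mod 360 = 328°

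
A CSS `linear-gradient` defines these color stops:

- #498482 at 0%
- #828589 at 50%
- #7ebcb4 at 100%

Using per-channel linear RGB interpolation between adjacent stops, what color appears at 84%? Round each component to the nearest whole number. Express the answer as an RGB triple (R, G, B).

(127, 170, 166)

84% lies between the 50% and 100% stops, so the local fraction is t = (84 − 50)/(100 − 50) = 34/50 ≈ 0.68.
#828589 → (130, 133, 137); #7ebcb4 → (126, 188, 180).
R = 130 + 0.68 × (126 − 130) = 127.28 → 127
G = 133 + 0.68 × (188 − 133) = 170.4 → 170
B = 137 + 0.68 × (180 − 137) = 166.24 → 166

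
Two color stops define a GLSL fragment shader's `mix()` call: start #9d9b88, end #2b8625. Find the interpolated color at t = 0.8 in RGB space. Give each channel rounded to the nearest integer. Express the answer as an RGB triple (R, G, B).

(66, 138, 57)

#9d9b88 → (157, 155, 136); #2b8625 → (43, 134, 37).
R = 157 + 0.8 × (43 − 157) = 157 + 0.8 × -114 = 65.8 → 66
G = 155 + 0.8 × (134 − 155) = 155 + 0.8 × -21 = 138.2 → 138
B = 136 + 0.8 × (37 − 136) = 136 + 0.8 × -99 = 56.8 → 57
So the blended color is (66, 138, 57), about #428a39.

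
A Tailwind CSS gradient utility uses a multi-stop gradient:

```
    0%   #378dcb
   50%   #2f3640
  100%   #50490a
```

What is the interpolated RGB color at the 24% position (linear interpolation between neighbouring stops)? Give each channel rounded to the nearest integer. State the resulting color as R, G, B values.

(51, 99, 136)

24% lies between the 0% and 50% stops, so the local fraction is t = (24 − 0)/(50 − 0) = 24/50 ≈ 0.48.
#378dcb → (55, 141, 203); #2f3640 → (47, 54, 64).
R = 55 + 0.48 × (47 − 55) = 51.16 → 51
G = 141 + 0.48 × (54 − 141) = 99.24 → 99
B = 203 + 0.48 × (64 − 203) = 136.28 → 136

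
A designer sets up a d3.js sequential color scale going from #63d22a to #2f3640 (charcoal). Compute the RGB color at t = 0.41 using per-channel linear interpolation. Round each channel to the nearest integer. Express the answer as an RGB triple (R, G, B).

(78, 146, 51)

#63d22a → (99, 210, 42); #2f3640 → (47, 54, 64).
R = 99 + 0.41 × (47 − 99) = 99 + 0.41 × -52 = 77.68 → 78
G = 210 + 0.41 × (54 − 210) = 210 + 0.41 × -156 = 146.04 → 146
B = 42 + 0.41 × (64 − 42) = 42 + 0.41 × 22 = 51.02 → 51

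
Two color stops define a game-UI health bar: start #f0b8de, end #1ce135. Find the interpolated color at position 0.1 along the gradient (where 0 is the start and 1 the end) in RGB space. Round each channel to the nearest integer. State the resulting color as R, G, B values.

#f0b8de → (240, 184, 222); #1ce135 → (28, 225, 53).
R = 240 + 0.1 × (28 − 240) = 240 + 0.1 × -212 = 218.8 → 219
G = 184 + 0.1 × (225 − 184) = 184 + 0.1 × 41 = 188.1 → 188
B = 222 + 0.1 × (53 − 222) = 222 + 0.1 × -169 = 205.1 → 205

(219, 188, 205)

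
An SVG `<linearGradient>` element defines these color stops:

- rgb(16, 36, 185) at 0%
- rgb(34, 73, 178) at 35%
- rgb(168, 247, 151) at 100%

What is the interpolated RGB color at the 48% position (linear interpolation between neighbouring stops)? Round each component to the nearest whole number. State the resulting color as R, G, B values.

48% lies between the 35% and 100% stops, so the local fraction is t = (48 − 35)/(100 − 35) = 13/65 ≈ 0.2.
R = 34 + 0.2 × (168 − 34) = 60.8 → 61
G = 73 + 0.2 × (247 − 73) = 107.8 → 108
B = 178 + 0.2 × (151 − 178) = 172.6 → 173

(61, 108, 173)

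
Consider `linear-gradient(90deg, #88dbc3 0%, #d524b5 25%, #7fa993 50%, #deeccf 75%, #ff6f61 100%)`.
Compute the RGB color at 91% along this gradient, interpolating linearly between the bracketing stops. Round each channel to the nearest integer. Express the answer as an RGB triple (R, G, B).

91% lies between the 75% and 100% stops, so the local fraction is t = (91 − 75)/(100 − 75) = 16/25 ≈ 0.64.
#deeccf → (222, 236, 207); #ff6f61 → (255, 111, 97).
R = 222 + 0.64 × (255 − 222) = 243.12 → 243
G = 236 + 0.64 × (111 − 236) = 156 → 156
B = 207 + 0.64 × (97 − 207) = 136.6 → 137

(243, 156, 137)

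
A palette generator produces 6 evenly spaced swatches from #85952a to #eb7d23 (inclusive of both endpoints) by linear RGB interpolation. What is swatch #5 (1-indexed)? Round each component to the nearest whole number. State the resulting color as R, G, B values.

(215, 130, 36)

With 6 swatches and endpoints inclusive, swatch 5 sits at t = (5 − 1)/(6 − 1) = 4/5 ≈ 0.8.
#85952a → (133, 149, 42); #eb7d23 → (235, 125, 35).
R = 133 + 0.8 × (235 − 133) = 214.6 → 215
G = 149 + 0.8 × (125 − 149) = 129.8 → 130
B = 42 + 0.8 × (35 − 42) = 36.4 → 36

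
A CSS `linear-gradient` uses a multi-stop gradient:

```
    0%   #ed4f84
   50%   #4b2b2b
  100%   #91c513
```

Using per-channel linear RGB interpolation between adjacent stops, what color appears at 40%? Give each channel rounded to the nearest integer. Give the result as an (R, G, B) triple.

(107, 50, 61)

40% lies between the 0% and 50% stops, so the local fraction is t = (40 − 0)/(50 − 0) = 40/50 ≈ 0.8.
#ed4f84 → (237, 79, 132); #4b2b2b → (75, 43, 43).
R = 237 + 0.8 × (75 − 237) = 107.4 → 107
G = 79 + 0.8 × (43 − 79) = 50.2 → 50
B = 132 + 0.8 × (43 − 132) = 60.8 → 61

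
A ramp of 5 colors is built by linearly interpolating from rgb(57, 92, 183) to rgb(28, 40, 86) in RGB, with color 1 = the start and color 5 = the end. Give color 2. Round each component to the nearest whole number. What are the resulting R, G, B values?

(50, 79, 159)

With 5 swatches and endpoints inclusive, swatch 2 sits at t = (2 − 1)/(5 − 1) = 1/4 ≈ 0.25.
R = 57 + 0.25 × (28 − 57) = 49.75 → 50
G = 92 + 0.25 × (40 − 92) = 79 → 79
B = 183 + 0.25 × (86 − 183) = 158.75 → 159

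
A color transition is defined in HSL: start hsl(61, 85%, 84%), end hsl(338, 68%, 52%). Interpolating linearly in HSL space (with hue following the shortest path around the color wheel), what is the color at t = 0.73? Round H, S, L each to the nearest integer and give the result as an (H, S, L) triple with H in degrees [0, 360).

Hue: 338 − 61 = 277°, but |277| > 180 so the shorter arc goes the other way: Δh = 277 − 360 = -83°.
H = 61 + 0.73 × (-83) = 0.41 → 0°
S = 85 + 0.73 × (68 − 85) = 72.59 → 73%
L = 84 + 0.73 × (52 − 84) = 60.64 → 61%

(0, 73, 61)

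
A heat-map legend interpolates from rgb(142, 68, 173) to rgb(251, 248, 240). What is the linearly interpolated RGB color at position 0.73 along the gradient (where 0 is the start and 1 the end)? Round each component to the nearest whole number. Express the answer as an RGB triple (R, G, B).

R = 142 + 0.73 × (251 − 142) = 142 + 0.73 × 109 = 221.57 → 222
G = 68 + 0.73 × (248 − 68) = 68 + 0.73 × 180 = 199.4 → 199
B = 173 + 0.73 × (240 − 173) = 173 + 0.73 × 67 = 221.91 → 222
So the blended color is (222, 199, 222), about #dec7de.

(222, 199, 222)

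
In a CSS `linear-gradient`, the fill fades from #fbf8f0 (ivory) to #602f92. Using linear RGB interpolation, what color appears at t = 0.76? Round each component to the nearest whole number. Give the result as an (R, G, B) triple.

(133, 95, 169)

#fbf8f0 → (251, 248, 240); #602f92 → (96, 47, 146).
R = 251 + 0.76 × (96 − 251) = 251 + 0.76 × -155 = 133.2 → 133
G = 248 + 0.76 × (47 − 248) = 248 + 0.76 × -201 = 95.24 → 95
B = 240 + 0.76 × (146 − 240) = 240 + 0.76 × -94 = 168.56 → 169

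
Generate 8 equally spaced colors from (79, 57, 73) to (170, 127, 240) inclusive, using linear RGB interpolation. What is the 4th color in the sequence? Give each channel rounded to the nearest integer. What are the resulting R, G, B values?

(118, 87, 145)

With 8 swatches and endpoints inclusive, swatch 4 sits at t = (4 − 1)/(8 − 1) = 3/7 ≈ 0.4286.
R = 79 + 0.4286 × (170 − 79) = 118.003 → 118
G = 57 + 0.4286 × (127 − 57) = 87.002 → 87
B = 73 + 0.4286 × (240 − 73) = 144.576 → 145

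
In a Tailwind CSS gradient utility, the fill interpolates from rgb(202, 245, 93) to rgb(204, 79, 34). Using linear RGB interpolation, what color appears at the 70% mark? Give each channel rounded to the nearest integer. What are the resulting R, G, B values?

70% corresponds to t = 0.7.
R = 202 + 0.7 × (204 − 202) = 202 + 0.7 × 2 = 203.4 → 203
G = 245 + 0.7 × (79 − 245) = 245 + 0.7 × -166 = 128.8 → 129
B = 93 + 0.7 × (34 − 93) = 93 + 0.7 × -59 = 51.7 → 52

(203, 129, 52)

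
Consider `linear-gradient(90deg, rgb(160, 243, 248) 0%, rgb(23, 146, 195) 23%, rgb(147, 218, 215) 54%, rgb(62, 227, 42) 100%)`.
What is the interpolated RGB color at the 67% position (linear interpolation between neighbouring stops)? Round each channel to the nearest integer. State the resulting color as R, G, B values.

67% lies between the 54% and 100% stops, so the local fraction is t = (67 − 54)/(100 − 54) = 13/46 ≈ 0.2826.
R = 147 + 0.2826 × (62 − 147) = 122.979 → 123
G = 218 + 0.2826 × (227 − 218) = 220.543 → 221
B = 215 + 0.2826 × (42 − 215) = 166.11 → 166

(123, 221, 166)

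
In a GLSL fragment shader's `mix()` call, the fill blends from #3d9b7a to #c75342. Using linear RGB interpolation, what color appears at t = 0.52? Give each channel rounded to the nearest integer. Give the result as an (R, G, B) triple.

(133, 118, 93)

#3d9b7a → (61, 155, 122); #c75342 → (199, 83, 66).
R = 61 + 0.52 × (199 − 61) = 61 + 0.52 × 138 = 132.76 → 133
G = 155 + 0.52 × (83 − 155) = 155 + 0.52 × -72 = 117.56 → 118
B = 122 + 0.52 × (66 − 122) = 122 + 0.52 × -56 = 92.88 → 93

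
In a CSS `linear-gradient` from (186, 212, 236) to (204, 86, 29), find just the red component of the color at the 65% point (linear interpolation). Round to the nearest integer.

R = 186 + 0.65 × (204 − 186) = 197.7 → 198

198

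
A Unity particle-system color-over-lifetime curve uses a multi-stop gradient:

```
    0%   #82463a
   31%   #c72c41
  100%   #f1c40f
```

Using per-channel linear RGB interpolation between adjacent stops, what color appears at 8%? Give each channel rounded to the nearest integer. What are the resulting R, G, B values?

(148, 63, 60)

8% lies between the 0% and 31% stops, so the local fraction is t = (8 − 0)/(31 − 0) = 8/31 ≈ 0.2581.
#82463a → (130, 70, 58); #c72c41 → (199, 44, 65).
R = 130 + 0.2581 × (199 − 130) = 147.809 → 148
G = 70 + 0.2581 × (44 − 70) = 63.289 → 63
B = 58 + 0.2581 × (65 − 58) = 59.807 → 60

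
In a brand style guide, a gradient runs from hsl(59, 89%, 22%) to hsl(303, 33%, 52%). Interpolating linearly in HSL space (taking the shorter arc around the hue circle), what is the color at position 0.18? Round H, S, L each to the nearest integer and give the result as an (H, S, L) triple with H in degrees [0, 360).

(38, 79, 27)

Hue: 303 − 59 = 244°, but |244| > 180 so the shorter arc goes the other way: Δh = 244 − 360 = -116°.
H = 59 + 0.18 × (-116) = 38.12 → 38°
S = 89 + 0.18 × (33 − 89) = 78.92 → 79%
L = 22 + 0.18 × (52 − 22) = 27.4 → 27%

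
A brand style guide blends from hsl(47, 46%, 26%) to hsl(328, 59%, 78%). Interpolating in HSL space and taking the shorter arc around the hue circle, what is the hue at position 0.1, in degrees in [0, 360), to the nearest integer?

Hue: 328 − 47 = 281°, but |281| > 180 so the shorter arc goes the other way: Δh = 281 − 360 = -79°.
H = 47 + 0.1 × (-79) = 39.1 → 39°

39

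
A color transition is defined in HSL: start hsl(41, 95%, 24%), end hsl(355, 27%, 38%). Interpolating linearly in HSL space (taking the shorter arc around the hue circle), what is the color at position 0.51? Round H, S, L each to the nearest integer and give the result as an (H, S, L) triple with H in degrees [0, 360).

Hue: 355 − 41 = 314°, but |314| > 180 so the shorter arc goes the other way: Δh = 314 − 360 = -46°.
H = 41 + 0.51 × (-46) = 17.54 → 18°
S = 95 + 0.51 × (27 − 95) = 60.32 → 60%
L = 24 + 0.51 × (38 − 24) = 31.14 → 31%

(18, 60, 31)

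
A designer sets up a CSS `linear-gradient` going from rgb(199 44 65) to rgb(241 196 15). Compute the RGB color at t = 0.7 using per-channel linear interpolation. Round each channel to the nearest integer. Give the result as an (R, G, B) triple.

R = 199 + 0.7 × (241 − 199) = 199 + 0.7 × 42 = 228.4 → 228
G = 44 + 0.7 × (196 − 44) = 44 + 0.7 × 152 = 150.4 → 150
B = 65 + 0.7 × (15 − 65) = 65 + 0.7 × -50 = 30 → 30

(228, 150, 30)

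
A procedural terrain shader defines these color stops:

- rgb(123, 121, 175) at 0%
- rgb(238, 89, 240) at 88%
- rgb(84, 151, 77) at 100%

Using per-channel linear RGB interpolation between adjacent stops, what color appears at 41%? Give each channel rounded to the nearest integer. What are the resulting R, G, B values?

41% lies between the 0% and 88% stops, so the local fraction is t = (41 − 0)/(88 − 0) = 41/88 ≈ 0.4659.
R = 123 + 0.4659 × (238 − 123) = 176.578 → 177
G = 121 + 0.4659 × (89 − 121) = 106.091 → 106
B = 175 + 0.4659 × (240 − 175) = 205.284 → 205

(177, 106, 205)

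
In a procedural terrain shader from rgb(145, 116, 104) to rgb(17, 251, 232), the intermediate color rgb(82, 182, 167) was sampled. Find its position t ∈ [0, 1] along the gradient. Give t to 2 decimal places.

Invert the lerp on the G channel (largest span, 135): t = (182 − 116) / (251 − 116) = 66/135 = 0.48889.
Check on R: (82 − 145)/(17 − 145) = 0.4922 ✓

0.49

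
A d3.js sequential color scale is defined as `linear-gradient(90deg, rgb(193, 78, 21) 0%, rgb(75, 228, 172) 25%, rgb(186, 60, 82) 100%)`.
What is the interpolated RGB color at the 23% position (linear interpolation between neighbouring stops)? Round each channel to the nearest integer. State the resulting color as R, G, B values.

(84, 216, 160)

23% lies between the 0% and 25% stops, so the local fraction is t = (23 − 0)/(25 − 0) = 23/25 ≈ 0.92.
R = 193 + 0.92 × (75 − 193) = 84.44 → 84
G = 78 + 0.92 × (228 − 78) = 216 → 216
B = 21 + 0.92 × (172 − 21) = 159.92 → 160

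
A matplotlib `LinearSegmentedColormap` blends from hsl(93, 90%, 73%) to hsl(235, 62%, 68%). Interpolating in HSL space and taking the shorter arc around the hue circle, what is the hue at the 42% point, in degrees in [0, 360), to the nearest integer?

153

Hue arc: Δh = 235 − 93 = 142° (|Δh| ≤ 180, already the shorter path).
H = 93 + 0.42 × (142) = 152.64 → 153°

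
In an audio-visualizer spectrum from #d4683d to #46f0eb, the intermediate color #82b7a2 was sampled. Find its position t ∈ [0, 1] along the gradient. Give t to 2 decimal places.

Invert the lerp on the B channel (largest span, 174): t = (162 − 61) / (235 − 61) = 101/174 = 0.58046.
Check on R: (130 − 212)/(70 − 212) = 0.5775 ✓

0.58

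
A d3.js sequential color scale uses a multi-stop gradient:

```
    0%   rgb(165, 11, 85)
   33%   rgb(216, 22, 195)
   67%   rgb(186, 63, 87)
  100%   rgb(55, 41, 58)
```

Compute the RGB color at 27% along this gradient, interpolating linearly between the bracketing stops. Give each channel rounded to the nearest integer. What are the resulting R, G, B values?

27% lies between the 0% and 33% stops, so the local fraction is t = (27 − 0)/(33 − 0) = 27/33 ≈ 0.8182.
R = 165 + 0.8182 × (216 − 165) = 206.728 → 207
G = 11 + 0.8182 × (22 − 11) = 20 → 20
B = 85 + 0.8182 × (195 − 85) = 175.002 → 175

(207, 20, 175)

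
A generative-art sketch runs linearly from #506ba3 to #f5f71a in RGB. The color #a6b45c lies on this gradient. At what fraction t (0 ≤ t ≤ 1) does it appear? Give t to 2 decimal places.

Invert the lerp on the R channel (largest span, 165): t = (166 − 80) / (245 − 80) = 86/165 = 0.52121.
Check on G: (180 − 107)/(247 − 107) = 0.5214 ✓

0.52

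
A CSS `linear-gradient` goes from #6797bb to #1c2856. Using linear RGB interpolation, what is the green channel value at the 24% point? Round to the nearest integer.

G₁ = 151 (from #6797bb), G₂ = 40 (from #1c2856).
G = 151 + 0.24 × (40 − 151) = 124.36 → 124

124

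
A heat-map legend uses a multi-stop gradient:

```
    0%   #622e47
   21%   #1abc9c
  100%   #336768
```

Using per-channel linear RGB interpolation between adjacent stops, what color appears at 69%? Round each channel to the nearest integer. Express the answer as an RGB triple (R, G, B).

(41, 136, 124)

69% lies between the 21% and 100% stops, so the local fraction is t = (69 − 21)/(100 − 21) = 48/79 ≈ 0.6076.
#1abc9c → (26, 188, 156); #336768 → (51, 103, 104).
R = 26 + 0.6076 × (51 − 26) = 41.19 → 41
G = 188 + 0.6076 × (103 − 188) = 136.354 → 136
B = 156 + 0.6076 × (104 − 156) = 124.405 → 124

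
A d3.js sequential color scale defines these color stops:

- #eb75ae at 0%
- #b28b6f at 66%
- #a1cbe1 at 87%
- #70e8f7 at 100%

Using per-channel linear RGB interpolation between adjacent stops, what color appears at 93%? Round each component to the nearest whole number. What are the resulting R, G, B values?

93% lies between the 87% and 100% stops, so the local fraction is t = (93 − 87)/(100 − 87) = 6/13 ≈ 0.4615.
#a1cbe1 → (161, 203, 225); #70e8f7 → (112, 232, 247).
R = 161 + 0.4615 × (112 − 161) = 138.387 → 138
G = 203 + 0.4615 × (232 − 203) = 216.383 → 216
B = 225 + 0.4615 × (247 − 225) = 235.153 → 235

(138, 216, 235)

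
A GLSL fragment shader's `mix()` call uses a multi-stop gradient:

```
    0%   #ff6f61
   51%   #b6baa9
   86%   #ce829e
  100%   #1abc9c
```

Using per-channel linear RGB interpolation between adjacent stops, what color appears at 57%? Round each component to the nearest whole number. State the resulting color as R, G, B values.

(186, 176, 167)

57% lies between the 51% and 86% stops, so the local fraction is t = (57 − 51)/(86 − 51) = 6/35 ≈ 0.1714.
#b6baa9 → (182, 186, 169); #ce829e → (206, 130, 158).
R = 182 + 0.1714 × (206 − 182) = 186.114 → 186
G = 186 + 0.1714 × (130 − 186) = 176.402 → 176
B = 169 + 0.1714 × (158 − 169) = 167.115 → 167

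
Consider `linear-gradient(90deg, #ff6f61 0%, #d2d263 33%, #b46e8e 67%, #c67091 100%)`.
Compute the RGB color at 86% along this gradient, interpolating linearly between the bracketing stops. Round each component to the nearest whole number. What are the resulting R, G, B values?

(190, 111, 144)

86% lies between the 67% and 100% stops, so the local fraction is t = (86 − 67)/(100 − 67) = 19/33 ≈ 0.5758.
#b46e8e → (180, 110, 142); #c67091 → (198, 112, 145).
R = 180 + 0.5758 × (198 − 180) = 190.364 → 190
G = 110 + 0.5758 × (112 − 110) = 111.152 → 111
B = 142 + 0.5758 × (145 − 142) = 143.727 → 144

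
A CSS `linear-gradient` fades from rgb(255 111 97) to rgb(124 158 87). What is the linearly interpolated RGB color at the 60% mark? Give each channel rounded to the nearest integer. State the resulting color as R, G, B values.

60% corresponds to t = 0.6.
R = 255 + 0.6 × (124 − 255) = 255 + 0.6 × -131 = 176.4 → 176
G = 111 + 0.6 × (158 − 111) = 111 + 0.6 × 47 = 139.2 → 139
B = 97 + 0.6 × (87 − 97) = 97 + 0.6 × -10 = 91 → 91

(176, 139, 91)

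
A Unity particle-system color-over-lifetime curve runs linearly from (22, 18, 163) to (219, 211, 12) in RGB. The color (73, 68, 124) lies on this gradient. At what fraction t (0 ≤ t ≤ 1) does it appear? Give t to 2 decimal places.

Invert the lerp on the R channel (largest span, 197): t = (73 − 22) / (219 − 22) = 51/197 = 0.25888.
Check on G: (68 − 18)/(211 − 18) = 0.2591 ✓

0.26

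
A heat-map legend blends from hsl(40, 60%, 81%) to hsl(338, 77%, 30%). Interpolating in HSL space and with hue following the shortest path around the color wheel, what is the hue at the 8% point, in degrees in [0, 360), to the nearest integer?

Hue: 338 − 40 = 298°, but |298| > 180 so the shorter arc goes the other way: Δh = 298 − 360 = -62°.
H = 40 + 0.08 × (-62) = 35.04 → 35°

35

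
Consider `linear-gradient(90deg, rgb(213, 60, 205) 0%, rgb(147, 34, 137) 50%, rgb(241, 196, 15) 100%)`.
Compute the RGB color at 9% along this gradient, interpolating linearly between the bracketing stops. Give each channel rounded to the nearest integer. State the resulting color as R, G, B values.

9% lies between the 0% and 50% stops, so the local fraction is t = (9 − 0)/(50 − 0) = 9/50 ≈ 0.18.
R = 213 + 0.18 × (147 − 213) = 201.12 → 201
G = 60 + 0.18 × (34 − 60) = 55.32 → 55
B = 205 + 0.18 × (137 − 205) = 192.76 → 193

(201, 55, 193)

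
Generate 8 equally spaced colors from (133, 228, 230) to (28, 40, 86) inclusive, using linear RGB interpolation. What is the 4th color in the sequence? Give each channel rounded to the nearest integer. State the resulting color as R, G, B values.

(88, 147, 168)

With 8 swatches and endpoints inclusive, swatch 4 sits at t = (4 − 1)/(8 − 1) = 3/7 ≈ 0.4286.
R = 133 + 0.4286 × (28 − 133) = 87.997 → 88
G = 228 + 0.4286 × (40 − 228) = 147.423 → 147
B = 230 + 0.4286 × (86 − 230) = 168.282 → 168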